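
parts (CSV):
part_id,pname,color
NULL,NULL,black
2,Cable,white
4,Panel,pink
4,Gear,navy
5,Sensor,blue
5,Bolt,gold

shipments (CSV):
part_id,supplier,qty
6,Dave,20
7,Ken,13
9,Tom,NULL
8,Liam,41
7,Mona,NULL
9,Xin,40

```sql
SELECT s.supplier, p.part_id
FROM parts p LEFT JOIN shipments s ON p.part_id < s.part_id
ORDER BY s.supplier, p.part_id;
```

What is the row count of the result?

LEFT JOIN keeps every row from `parts`; unmatched rows get NULL for `shipments`'s columns.
Matching on p.part_id < s.part_id. A NULL in a compared column never satisfies the condition.
- part_id=NULL: no s row matches, row kept with s columns NULL.
- part_id=2: 6 matching s row(s), so 6 row(s) emitted.
- part_id=4: 6 matching s row(s), so 6 row(s) emitted.
- part_id=4: 6 matching s row(s), so 6 row(s) emitted.
- part_id=5: 6 matching s row(s), so 6 row(s) emitted.
- part_id=5: 6 matching s row(s), so 6 row(s) emitted.
Total: 30 matched + 1 padded = 31 rows.

31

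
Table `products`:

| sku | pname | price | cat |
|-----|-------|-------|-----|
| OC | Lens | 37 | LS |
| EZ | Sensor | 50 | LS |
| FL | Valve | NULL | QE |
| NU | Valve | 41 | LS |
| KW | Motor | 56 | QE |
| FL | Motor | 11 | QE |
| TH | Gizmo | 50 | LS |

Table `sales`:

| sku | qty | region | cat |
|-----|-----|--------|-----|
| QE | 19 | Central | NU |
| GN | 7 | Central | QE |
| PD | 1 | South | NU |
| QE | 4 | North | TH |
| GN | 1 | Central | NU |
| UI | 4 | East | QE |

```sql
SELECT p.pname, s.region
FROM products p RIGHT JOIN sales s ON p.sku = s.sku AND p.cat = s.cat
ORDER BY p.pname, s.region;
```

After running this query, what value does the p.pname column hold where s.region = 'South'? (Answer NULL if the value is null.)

NULL

RIGHT JOIN keeps every row from `sales`; unmatched rows get NULL for `products`'s columns.
Matching on p.sku = s.sku AND p.cat = s.cat.
- p row (sku=OC, cat=LS): no match.
- p row (sku=EZ, cat=LS): no match.
- p row (sku=FL, cat=QE): no match.
- p row (sku=NU, cat=LS): no match.
- p row (sku=KW, cat=QE): no match.
- p row (sku=FL, cat=QE): no match.
- p row (sku=TH, cat=LS): no match.
- 6 s row(s) had no p match → kept, p columns NULL.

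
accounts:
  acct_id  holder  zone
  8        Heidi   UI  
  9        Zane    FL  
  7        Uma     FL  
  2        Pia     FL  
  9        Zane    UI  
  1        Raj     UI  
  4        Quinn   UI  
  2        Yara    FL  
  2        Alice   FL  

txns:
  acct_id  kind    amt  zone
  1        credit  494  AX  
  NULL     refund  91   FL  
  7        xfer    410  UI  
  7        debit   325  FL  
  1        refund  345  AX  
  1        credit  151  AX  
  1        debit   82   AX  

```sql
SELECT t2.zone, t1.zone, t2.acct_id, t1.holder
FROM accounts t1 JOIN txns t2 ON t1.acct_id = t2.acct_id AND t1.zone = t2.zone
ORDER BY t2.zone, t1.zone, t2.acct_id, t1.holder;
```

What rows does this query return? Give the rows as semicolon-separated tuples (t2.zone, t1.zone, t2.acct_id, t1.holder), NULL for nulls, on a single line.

(FL, FL, 7, Uma)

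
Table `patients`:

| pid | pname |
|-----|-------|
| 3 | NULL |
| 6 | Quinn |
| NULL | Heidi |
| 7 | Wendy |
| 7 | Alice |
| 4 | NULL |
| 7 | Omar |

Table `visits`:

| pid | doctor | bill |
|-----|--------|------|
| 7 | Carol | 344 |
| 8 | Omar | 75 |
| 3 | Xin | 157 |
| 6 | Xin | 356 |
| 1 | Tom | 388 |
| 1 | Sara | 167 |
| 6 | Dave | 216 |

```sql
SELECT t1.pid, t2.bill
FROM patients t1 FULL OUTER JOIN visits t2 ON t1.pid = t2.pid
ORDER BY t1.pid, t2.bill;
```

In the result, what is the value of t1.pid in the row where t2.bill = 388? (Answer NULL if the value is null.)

NULL

FULL OUTER JOIN keeps every row from both sides; unmatched rows get NULL for the other side's columns.
Matching on t1.pid = t2.pid. A NULL in a compared column never satisfies the condition.
- t1[0] pid=3 → 1 match(es) in t2 → 1 row(s).
- t1[1] pid=6 → 2 match(es) in t2 → 2 row(s).
- t1[2] pid=NULL → no match; kept with NULLs on the t2 side.
- t1[3] pid=7 → 1 match(es) in t2 → 1 row(s).
- t1[4] pid=7 → 1 match(es) in t2 → 1 row(s).
- t1[5] pid=4 → no match; kept with NULLs on the t2 side.
- t1[6] pid=7 → 1 match(es) in t2 → 1 row(s).
- 3 t2 row(s) had no t1 match → kept, t1 columns NULL.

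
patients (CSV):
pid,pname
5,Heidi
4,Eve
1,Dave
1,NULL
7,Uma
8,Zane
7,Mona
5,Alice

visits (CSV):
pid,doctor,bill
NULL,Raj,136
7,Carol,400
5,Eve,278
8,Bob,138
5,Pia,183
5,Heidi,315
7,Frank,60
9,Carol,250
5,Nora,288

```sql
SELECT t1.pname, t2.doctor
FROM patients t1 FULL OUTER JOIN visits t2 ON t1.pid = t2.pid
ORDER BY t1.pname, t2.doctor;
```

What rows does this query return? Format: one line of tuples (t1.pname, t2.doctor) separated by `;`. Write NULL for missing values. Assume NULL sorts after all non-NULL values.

(Alice, Eve); (Alice, Heidi); (Alice, Nora); (Alice, Pia); (Dave, NULL); (Eve, NULL); (Heidi, Eve); (Heidi, Heidi); (Heidi, Nora); (Heidi, Pia); (Mona, Carol); (Mona, Frank); (Uma, Carol); (Uma, Frank); (Zane, Bob); (NULL, Carol); (NULL, Raj); (NULL, NULL)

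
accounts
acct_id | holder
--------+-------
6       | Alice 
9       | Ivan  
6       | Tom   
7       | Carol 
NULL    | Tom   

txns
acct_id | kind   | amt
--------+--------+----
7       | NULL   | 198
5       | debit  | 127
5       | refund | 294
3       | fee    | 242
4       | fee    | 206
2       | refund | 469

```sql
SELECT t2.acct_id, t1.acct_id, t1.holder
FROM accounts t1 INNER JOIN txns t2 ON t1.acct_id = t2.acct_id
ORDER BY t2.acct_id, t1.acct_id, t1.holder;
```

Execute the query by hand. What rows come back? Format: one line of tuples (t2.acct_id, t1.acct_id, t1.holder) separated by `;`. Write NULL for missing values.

(7, 7, Carol)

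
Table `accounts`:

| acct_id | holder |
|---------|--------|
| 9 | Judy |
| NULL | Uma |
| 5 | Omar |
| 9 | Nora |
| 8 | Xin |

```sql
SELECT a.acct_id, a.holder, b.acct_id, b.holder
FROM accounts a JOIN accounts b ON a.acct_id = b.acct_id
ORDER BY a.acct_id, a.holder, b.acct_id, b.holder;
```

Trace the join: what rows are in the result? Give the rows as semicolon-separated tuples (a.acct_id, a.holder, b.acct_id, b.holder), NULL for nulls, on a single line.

(5, Omar, 5, Omar); (8, Xin, 8, Xin); (9, Judy, 9, Judy); (9, Judy, 9, Nora); (9, Nora, 9, Judy); (9, Nora, 9, Nora)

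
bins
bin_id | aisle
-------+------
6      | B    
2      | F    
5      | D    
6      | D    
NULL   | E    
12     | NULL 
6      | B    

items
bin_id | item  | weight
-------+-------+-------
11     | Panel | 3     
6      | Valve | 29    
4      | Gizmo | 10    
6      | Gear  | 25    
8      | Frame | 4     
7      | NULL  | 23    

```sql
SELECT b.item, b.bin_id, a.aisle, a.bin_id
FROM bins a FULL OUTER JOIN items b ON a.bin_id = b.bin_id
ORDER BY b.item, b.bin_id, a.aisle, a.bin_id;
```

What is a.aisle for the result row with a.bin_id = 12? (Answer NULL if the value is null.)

NULL

FULL OUTER JOIN keeps every row from both sides; unmatched rows get NULL for the other side's columns.
Matching on a.bin_id = b.bin_id. A NULL in a compared column never satisfies the condition.
- bin_id=6: 2 matching b row(s), so 2 row(s) emitted.
- bin_id=2: no b row matches, row kept with b columns NULL.
- bin_id=5: no b row matches, row kept with b columns NULL.
- bin_id=6: 2 matching b row(s), so 2 row(s) emitted.
- bin_id=NULL: no b row matches, row kept with b columns NULL.
- bin_id=12: no b row matches, row kept with b columns NULL.
- bin_id=6: 2 matching b row(s), so 2 row(s) emitted.
- plus 4 unmatched b row(s), each kept with NULL a columns.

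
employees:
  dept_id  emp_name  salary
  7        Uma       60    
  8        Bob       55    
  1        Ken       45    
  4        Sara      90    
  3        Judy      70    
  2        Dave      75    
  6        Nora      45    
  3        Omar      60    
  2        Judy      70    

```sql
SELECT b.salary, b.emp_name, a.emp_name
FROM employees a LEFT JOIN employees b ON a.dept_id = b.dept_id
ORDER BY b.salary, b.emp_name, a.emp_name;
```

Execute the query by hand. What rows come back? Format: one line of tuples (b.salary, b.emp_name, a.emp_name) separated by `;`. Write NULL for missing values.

LEFT JOIN keeps every row from `employees a`; unmatched rows get NULL for `employees b`'s columns.
Matching on a.dept_id = b.dept_id.
- a[0] dept_id=7 → 1 match(es) in b → 1 row(s).
- a[1] dept_id=8 → 1 match(es) in b → 1 row(s).
- a[2] dept_id=1 → 1 match(es) in b → 1 row(s).
- a[3] dept_id=4 → 1 match(es) in b → 1 row(s).
- a[4] dept_id=3 → 2 match(es) in b → 2 row(s).
- a[5] dept_id=2 → 2 match(es) in b → 2 row(s).
- a[6] dept_id=6 → 1 match(es) in b → 1 row(s).
- a[7] dept_id=3 → 2 match(es) in b → 2 row(s).
- a[8] dept_id=2 → 2 match(es) in b → 2 row(s).

(45, Ken, Ken); (45, Nora, Nora); (55, Bob, Bob); (60, Omar, Judy); (60, Omar, Omar); (60, Uma, Uma); (70, Judy, Dave); (70, Judy, Judy); (70, Judy, Judy); (70, Judy, Omar); (75, Dave, Dave); (75, Dave, Judy); (90, Sara, Sara)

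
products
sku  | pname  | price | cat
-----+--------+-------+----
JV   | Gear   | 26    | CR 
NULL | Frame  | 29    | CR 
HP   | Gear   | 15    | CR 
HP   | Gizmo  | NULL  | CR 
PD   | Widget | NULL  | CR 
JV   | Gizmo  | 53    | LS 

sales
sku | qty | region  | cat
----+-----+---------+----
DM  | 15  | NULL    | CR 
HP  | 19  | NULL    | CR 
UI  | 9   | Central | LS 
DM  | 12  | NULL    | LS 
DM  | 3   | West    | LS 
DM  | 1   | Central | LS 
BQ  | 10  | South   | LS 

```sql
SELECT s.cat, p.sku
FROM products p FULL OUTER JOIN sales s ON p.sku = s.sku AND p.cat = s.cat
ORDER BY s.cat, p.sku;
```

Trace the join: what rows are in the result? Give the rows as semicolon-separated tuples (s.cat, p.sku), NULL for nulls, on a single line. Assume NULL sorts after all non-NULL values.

FULL OUTER JOIN keeps every row from both sides; unmatched rows get NULL for the other side's columns.
Matching on p.sku = s.sku AND p.cat = s.cat. A NULL in a compared column never satisfies the condition.
- sku=JV, cat=CR: no s row matches, row kept with s columns NULL.
- sku=NULL, cat=CR: no s row matches, row kept with s columns NULL.
- sku=HP, cat=CR: 1 matching s row(s), so 1 row(s) emitted.
- sku=HP, cat=CR: 1 matching s row(s), so 1 row(s) emitted.
- sku=PD, cat=CR: no s row matches, row kept with s columns NULL.
- sku=JV, cat=LS: no s row matches, row kept with s columns NULL.
- 6 row(s) from s found no p partner → padded with NULL.

(CR, HP); (CR, HP); (CR, NULL); (LS, NULL); (LS, NULL); (LS, NULL); (LS, NULL); (LS, NULL); (NULL, JV); (NULL, JV); (NULL, PD); (NULL, NULL)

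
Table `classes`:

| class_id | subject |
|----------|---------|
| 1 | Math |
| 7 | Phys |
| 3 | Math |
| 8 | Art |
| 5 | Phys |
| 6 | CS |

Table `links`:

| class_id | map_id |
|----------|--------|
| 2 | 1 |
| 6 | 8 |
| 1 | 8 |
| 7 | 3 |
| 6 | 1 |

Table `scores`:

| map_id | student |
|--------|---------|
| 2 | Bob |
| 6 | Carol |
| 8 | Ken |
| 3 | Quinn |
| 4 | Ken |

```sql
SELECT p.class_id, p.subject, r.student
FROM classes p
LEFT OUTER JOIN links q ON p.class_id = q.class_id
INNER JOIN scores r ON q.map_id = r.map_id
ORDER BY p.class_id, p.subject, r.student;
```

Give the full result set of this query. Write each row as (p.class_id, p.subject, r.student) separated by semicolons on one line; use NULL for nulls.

Evaluate left to right. First `classes p LEFT JOIN links q` on class_id: 7 row(s).
Then INNER JOIN `scores r` on map_id: keep only rows whose q.map_id appears in r.

(1, Math, Ken); (6, CS, Ken); (7, Phys, Quinn)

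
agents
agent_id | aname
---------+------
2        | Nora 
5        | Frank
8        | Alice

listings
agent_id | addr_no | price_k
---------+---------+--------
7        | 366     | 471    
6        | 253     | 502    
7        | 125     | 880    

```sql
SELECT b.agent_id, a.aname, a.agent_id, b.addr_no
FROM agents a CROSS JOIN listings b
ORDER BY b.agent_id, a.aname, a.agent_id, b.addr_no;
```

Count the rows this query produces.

9

CROSS JOIN pairs every row of `agents` with every row of `listings`: 3 × 3 = 9 rows.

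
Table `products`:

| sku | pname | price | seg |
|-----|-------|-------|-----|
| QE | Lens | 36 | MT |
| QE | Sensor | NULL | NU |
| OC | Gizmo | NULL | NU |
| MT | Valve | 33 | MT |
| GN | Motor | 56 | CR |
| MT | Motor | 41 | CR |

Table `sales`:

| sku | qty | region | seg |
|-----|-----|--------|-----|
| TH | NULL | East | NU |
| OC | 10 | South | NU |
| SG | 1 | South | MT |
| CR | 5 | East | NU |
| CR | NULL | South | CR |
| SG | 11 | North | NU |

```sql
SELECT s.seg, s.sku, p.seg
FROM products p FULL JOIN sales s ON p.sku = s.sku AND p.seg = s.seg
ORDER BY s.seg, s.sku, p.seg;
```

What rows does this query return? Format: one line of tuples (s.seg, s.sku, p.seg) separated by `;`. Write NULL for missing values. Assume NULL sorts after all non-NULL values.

FULL OUTER JOIN keeps every row from both sides; unmatched rows get NULL for the other side's columns.
Matching on p.sku = s.sku AND p.seg = s.seg.
- p[0] sku=QE, seg=MT → no match; kept with NULLs on the s side.
- p[1] sku=QE, seg=NU → no match; kept with NULLs on the s side.
- p[2] sku=OC, seg=NU → 1 match(es) in s → 1 row(s).
- p[3] sku=MT, seg=MT → no match; kept with NULLs on the s side.
- p[4] sku=GN, seg=CR → no match; kept with NULLs on the s side.
- p[5] sku=MT, seg=CR → no match; kept with NULLs on the s side.
- plus 5 unmatched s row(s), each kept with NULL p columns.

(CR, CR, NULL); (MT, SG, NULL); (NU, CR, NULL); (NU, OC, NU); (NU, SG, NULL); (NU, TH, NULL); (NULL, NULL, CR); (NULL, NULL, CR); (NULL, NULL, MT); (NULL, NULL, MT); (NULL, NULL, NU)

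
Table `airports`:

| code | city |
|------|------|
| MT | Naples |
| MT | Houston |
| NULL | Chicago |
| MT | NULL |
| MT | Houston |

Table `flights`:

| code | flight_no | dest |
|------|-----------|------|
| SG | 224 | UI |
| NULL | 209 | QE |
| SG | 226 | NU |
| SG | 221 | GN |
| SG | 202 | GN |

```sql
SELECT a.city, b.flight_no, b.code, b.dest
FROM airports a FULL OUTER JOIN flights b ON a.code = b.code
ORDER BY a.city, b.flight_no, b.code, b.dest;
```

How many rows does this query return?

FULL OUTER JOIN keeps every row from both sides; unmatched rows get NULL for the other side's columns.
Matching on a.code = b.code. A NULL in a compared column never satisfies the condition.
- a row (code=MT): no match → kept, b columns NULL.
- a row (code=MT): no match → kept, b columns NULL.
- a row (code=NULL): no match → kept, b columns NULL.
- a row (code=MT): no match → kept, b columns NULL.
- a row (code=MT): no match → kept, b columns NULL.
- 5 row(s) from b found no a partner → padded with NULL.
Total: 0 matched + 10 padded = 10 rows.

10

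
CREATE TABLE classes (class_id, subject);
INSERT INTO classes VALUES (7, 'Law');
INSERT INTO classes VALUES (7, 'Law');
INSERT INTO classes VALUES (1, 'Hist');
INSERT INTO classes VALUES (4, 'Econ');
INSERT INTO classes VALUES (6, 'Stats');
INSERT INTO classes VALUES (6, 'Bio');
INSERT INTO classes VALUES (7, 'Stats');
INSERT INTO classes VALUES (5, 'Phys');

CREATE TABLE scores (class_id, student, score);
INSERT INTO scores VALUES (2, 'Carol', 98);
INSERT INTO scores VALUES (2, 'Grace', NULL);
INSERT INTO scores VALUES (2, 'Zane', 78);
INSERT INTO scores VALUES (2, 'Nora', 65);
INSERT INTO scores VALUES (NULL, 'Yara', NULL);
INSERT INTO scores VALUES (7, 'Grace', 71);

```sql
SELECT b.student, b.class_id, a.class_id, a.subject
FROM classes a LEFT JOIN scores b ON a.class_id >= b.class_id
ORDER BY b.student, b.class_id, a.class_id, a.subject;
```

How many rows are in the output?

LEFT JOIN keeps every row from `classes`; unmatched rows get NULL for `scores`'s columns.
Matching on a.class_id >= b.class_id. A NULL in a compared column never satisfies the condition.
- class_id=7: 5 matching b row(s), so 5 row(s) emitted.
- class_id=7: 5 matching b row(s), so 5 row(s) emitted.
- class_id=1: no b row matches, row kept with b columns NULL.
- class_id=4: 4 matching b row(s), so 4 row(s) emitted.
- class_id=6: 4 matching b row(s), so 4 row(s) emitted.
- class_id=6: 4 matching b row(s), so 4 row(s) emitted.
- class_id=7: 5 matching b row(s), so 5 row(s) emitted.
- class_id=5: 4 matching b row(s), so 4 row(s) emitted.
Total: 31 matched + 1 padded = 32 rows.

32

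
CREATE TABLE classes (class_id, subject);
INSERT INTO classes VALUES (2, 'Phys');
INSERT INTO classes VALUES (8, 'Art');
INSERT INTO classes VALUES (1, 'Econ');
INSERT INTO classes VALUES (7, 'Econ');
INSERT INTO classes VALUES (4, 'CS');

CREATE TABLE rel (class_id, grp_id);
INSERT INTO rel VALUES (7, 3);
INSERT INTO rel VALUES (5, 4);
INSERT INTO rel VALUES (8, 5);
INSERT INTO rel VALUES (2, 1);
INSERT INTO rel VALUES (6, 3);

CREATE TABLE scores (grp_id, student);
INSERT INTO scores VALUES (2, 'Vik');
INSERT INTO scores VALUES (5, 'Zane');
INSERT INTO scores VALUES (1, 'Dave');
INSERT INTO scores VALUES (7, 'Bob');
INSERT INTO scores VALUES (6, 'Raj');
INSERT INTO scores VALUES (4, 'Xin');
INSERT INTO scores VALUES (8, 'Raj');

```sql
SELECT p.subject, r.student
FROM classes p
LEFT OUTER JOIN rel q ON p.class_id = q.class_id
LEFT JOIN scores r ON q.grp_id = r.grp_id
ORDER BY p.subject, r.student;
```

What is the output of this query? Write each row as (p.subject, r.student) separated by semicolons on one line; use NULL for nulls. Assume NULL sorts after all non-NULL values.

(Art, Zane); (CS, NULL); (Econ, NULL); (Econ, NULL); (Phys, Dave)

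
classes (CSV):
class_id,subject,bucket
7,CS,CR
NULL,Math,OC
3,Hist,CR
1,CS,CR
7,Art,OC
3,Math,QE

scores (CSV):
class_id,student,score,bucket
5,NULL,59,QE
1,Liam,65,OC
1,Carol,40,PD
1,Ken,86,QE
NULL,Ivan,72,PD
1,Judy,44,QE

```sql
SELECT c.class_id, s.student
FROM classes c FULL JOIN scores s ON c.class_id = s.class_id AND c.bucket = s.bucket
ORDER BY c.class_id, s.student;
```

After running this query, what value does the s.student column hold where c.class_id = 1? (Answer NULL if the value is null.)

NULL

FULL OUTER JOIN keeps every row from both sides; unmatched rows get NULL for the other side's columns.
Matching on c.class_id = s.class_id AND c.bucket = s.bucket. A NULL in a compared column never satisfies the condition.
Matched pairs: 0; unmatched c rows kept: 6; unmatched s rows kept: 6.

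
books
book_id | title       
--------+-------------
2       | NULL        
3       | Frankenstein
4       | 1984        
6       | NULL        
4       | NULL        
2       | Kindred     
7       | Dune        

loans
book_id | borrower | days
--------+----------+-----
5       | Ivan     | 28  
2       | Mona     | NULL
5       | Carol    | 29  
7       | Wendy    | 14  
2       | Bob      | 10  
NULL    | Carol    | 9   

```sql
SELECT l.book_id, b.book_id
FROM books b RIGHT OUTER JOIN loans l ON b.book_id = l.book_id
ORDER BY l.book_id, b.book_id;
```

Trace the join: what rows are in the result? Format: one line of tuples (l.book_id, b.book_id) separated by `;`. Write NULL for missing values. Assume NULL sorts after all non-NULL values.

(2, 2); (2, 2); (2, 2); (2, 2); (5, NULL); (5, NULL); (7, 7); (NULL, NULL)

RIGHT JOIN keeps every row from `loans`; unmatched rows get NULL for `books`'s columns.
Matching on b.book_id = l.book_id. A NULL in a compared column never satisfies the condition.
- b (book_id=2) pairs with 2 row(s) of l.
- b (book_id=3) has no partner in l.
- b (book_id=4) has no partner in l.
- b (book_id=6) has no partner in l.
- b (book_id=4) has no partner in l.
- b (book_id=2) pairs with 2 row(s) of l.
- b (book_id=7) pairs with 1 row(s) of l.
- 3 l row(s) had no b match → kept, b columns NULL.
After projecting and ordering:
l.book_id | b.book_id
2 | 2
2 | 2
2 | 2
2 | 2
5 | NULL
5 | NULL
7 | 7
NULL | NULL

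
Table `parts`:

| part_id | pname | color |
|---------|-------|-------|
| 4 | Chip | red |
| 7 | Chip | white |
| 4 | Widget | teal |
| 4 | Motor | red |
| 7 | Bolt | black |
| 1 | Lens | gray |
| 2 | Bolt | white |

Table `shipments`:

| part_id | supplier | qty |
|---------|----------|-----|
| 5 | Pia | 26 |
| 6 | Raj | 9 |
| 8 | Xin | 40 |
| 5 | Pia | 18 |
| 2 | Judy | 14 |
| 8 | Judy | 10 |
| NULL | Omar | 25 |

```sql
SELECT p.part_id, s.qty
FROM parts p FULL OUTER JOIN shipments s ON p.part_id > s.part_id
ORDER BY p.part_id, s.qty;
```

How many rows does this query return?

16

FULL OUTER JOIN keeps every row from both sides; unmatched rows get NULL for the other side's columns.
Matching on p.part_id > s.part_id. A NULL in a compared column never satisfies the condition.
Matched pairs: 11; unmatched p rows kept: 2; unmatched s rows kept: 3.
Total: 11 matched + 5 padded = 16 rows.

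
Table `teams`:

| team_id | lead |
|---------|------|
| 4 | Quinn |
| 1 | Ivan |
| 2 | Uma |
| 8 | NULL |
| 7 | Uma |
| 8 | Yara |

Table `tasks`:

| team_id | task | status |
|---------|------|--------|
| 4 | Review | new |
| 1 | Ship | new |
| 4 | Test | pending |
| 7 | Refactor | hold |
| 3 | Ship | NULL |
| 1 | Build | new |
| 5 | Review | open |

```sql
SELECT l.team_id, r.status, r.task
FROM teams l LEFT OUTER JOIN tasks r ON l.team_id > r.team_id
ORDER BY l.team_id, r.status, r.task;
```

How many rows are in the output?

26

LEFT JOIN keeps every row from `teams`; unmatched rows get NULL for `tasks`'s columns.
Matching on l.team_id > r.team_id.
- l (team_id=4) pairs with 3 row(s) of r.
- l (team_id=1) has no partner → padded with NULL.
- l (team_id=2) pairs with 2 row(s) of r.
- l (team_id=8) pairs with 7 row(s) of r.
- l (team_id=7) pairs with 6 row(s) of r.
- l (team_id=8) pairs with 7 row(s) of r.
Total: 25 matched + 1 padded = 26 rows.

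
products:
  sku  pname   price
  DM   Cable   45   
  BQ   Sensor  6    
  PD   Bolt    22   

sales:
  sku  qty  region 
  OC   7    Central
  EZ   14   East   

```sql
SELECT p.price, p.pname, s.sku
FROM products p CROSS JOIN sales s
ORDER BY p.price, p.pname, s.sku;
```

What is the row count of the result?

CROSS JOIN pairs every row of `products` with every row of `sales`: 3 × 2 = 6 rows.

6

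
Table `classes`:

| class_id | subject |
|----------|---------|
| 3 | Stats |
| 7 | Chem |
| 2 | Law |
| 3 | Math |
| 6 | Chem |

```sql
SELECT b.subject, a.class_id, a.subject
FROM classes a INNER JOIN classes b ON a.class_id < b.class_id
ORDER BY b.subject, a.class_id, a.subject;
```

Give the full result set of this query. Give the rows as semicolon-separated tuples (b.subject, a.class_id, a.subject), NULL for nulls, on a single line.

(Chem, 2, Law); (Chem, 2, Law); (Chem, 3, Math); (Chem, 3, Math); (Chem, 3, Stats); (Chem, 3, Stats); (Chem, 6, Chem); (Math, 2, Law); (Stats, 2, Law)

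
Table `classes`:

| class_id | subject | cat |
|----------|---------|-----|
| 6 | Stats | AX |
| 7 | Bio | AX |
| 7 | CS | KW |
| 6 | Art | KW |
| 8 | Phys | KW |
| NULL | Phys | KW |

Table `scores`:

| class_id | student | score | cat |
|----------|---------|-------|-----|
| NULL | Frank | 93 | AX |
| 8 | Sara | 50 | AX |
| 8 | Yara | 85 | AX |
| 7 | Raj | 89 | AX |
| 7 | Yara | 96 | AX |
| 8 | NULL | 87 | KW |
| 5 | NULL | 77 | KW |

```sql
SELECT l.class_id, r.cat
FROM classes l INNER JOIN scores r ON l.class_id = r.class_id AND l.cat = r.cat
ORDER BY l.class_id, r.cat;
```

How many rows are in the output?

3

INNER JOIN keeps only pairs where the ON condition holds.
Matching on l.class_id = r.class_id AND l.cat = r.cat. A NULL in a compared column never satisfies the condition.
- l[0] class_id=6, cat=AX → no match; dropped.
- l[1] class_id=7, cat=AX → 2 match(es) in r → 2 row(s).
- l[2] class_id=7, cat=KW → no match; dropped.
- l[3] class_id=6, cat=KW → no match; dropped.
- l[4] class_id=8, cat=KW → 1 match(es) in r → 1 row(s).
- l[5] class_id=NULL, cat=KW → no match; dropped.
Total: 3 rows.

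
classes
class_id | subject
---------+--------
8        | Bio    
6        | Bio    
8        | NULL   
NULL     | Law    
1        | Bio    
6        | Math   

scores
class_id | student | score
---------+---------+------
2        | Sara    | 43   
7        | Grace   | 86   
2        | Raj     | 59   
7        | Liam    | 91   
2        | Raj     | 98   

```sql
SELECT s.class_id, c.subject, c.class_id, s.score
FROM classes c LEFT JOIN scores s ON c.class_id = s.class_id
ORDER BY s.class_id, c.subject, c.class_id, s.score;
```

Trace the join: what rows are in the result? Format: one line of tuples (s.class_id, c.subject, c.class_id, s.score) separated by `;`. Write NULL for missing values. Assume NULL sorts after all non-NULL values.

(NULL, Bio, 1, NULL); (NULL, Bio, 6, NULL); (NULL, Bio, 8, NULL); (NULL, Law, NULL, NULL); (NULL, Math, 6, NULL); (NULL, NULL, 8, NULL)

LEFT JOIN keeps every row from `classes`; unmatched rows get NULL for `scores`'s columns.
Matching on c.class_id = s.class_id. A NULL in a compared column never satisfies the condition.
- c[0] class_id=8 → no match; kept with NULLs on the s side.
- c[1] class_id=6 → no match; kept with NULLs on the s side.
- c[2] class_id=8 → no match; kept with NULLs on the s side.
- c[3] class_id=NULL → no match; kept with NULLs on the s side.
- c[4] class_id=1 → no match; kept with NULLs on the s side.
- c[5] class_id=6 → no match; kept with NULLs on the s side.
After projecting and ordering:
s.class_id | c.subject | c.class_id | s.score
NULL | Bio | 1 | NULL
NULL | Bio | 6 | NULL
NULL | Bio | 8 | NULL
NULL | Law | NULL | NULL
NULL | Math | 6 | NULL
NULL | NULL | 8 | NULL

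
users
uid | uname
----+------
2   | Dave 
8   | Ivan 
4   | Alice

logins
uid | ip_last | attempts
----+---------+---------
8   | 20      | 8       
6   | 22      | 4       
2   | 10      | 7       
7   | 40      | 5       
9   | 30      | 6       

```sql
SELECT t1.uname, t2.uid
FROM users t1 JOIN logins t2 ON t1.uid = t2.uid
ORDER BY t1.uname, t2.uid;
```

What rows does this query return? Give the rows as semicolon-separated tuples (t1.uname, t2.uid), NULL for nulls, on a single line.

(Dave, 2); (Ivan, 8)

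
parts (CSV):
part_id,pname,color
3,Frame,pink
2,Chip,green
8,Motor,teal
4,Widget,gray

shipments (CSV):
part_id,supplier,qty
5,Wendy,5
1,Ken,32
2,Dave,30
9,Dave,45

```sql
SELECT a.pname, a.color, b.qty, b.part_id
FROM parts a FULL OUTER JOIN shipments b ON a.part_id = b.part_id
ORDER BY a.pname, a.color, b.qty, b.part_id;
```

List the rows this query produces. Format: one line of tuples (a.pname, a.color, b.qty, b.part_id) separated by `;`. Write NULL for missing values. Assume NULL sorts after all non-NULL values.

FULL OUTER JOIN keeps every row from both sides; unmatched rows get NULL for the other side's columns.
Matching on a.part_id = b.part_id.
- a row (part_id=3): no match → kept, b columns NULL.
- a row (part_id=2): matches 1 b row(s) → 1 output row(s).
- a row (part_id=8): no match → kept, b columns NULL.
- a row (part_id=4): no match → kept, b columns NULL.
- plus 3 unmatched b row(s), each kept with NULL a columns.
After projecting and ordering:
a.pname | a.color | b.qty | b.part_id
Chip | green | 30 | 2
Frame | pink | NULL | NULL
Motor | teal | NULL | NULL
Widget | gray | NULL | NULL
NULL | NULL | 5 | 5
NULL | NULL | 32 | 1
NULL | NULL | 45 | 9

(Chip, green, 30, 2); (Frame, pink, NULL, NULL); (Motor, teal, NULL, NULL); (Widget, gray, NULL, NULL); (NULL, NULL, 5, 5); (NULL, NULL, 32, 1); (NULL, NULL, 45, 9)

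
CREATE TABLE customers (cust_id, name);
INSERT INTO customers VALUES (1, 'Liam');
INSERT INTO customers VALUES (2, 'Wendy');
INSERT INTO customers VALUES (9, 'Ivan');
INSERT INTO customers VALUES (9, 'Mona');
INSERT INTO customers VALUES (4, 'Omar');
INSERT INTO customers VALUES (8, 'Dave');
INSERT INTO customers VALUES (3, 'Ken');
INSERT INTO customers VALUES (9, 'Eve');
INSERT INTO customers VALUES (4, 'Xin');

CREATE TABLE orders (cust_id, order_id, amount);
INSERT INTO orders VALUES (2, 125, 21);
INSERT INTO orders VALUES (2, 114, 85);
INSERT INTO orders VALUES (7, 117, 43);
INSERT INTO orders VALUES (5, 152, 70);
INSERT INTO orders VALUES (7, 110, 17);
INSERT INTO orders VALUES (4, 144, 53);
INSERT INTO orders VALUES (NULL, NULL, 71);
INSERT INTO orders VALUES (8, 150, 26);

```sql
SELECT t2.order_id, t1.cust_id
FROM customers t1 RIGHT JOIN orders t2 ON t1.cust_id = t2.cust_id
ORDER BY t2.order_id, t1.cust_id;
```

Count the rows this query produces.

9

RIGHT JOIN keeps every row from `orders`; unmatched rows get NULL for `customers`'s columns.
Matching on t1.cust_id = t2.cust_id. A NULL in a compared column never satisfies the condition.
- t1 (cust_id=1) has no partner in t2.
- t1 (cust_id=2) pairs with 2 row(s) of t2.
- t1 (cust_id=9) has no partner in t2.
- t1 (cust_id=9) has no partner in t2.
- t1 (cust_id=4) pairs with 1 row(s) of t2.
- t1 (cust_id=8) pairs with 1 row(s) of t2.
- t1 (cust_id=3) has no partner in t2.
- t1 (cust_id=9) has no partner in t2.
- t1 (cust_id=4) pairs with 1 row(s) of t2.
- plus 4 unmatched t2 row(s), each kept with NULL t1 columns.
Total: 5 matched + 4 padded = 9 rows.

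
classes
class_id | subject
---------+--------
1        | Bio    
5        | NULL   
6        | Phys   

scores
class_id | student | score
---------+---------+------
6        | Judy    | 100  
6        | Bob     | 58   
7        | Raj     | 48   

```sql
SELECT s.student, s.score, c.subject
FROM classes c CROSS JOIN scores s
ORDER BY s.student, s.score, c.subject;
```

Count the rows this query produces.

9

CROSS JOIN pairs every row of `classes` with every row of `scores`: 3 × 3 = 9 rows.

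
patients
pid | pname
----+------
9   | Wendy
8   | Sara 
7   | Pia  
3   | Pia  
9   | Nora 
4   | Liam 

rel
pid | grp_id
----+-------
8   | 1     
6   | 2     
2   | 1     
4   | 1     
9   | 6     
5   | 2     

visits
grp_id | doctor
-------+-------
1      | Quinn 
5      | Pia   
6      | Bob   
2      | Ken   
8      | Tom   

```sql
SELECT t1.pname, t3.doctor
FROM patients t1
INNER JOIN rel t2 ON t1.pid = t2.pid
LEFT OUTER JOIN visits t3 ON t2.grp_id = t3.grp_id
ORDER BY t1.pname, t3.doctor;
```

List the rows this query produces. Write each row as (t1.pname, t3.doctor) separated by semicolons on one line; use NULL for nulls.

(Liam, Quinn); (Nora, Bob); (Sara, Quinn); (Wendy, Bob)

Step 1 — t1 INNER JOIN t2 on pid → 4 row(s).
Then LEFT JOIN `visits t3` on grp_id: each of those 4 rows is kept; rows whose t2.grp_id has no match in t3 get NULL for t3's columns.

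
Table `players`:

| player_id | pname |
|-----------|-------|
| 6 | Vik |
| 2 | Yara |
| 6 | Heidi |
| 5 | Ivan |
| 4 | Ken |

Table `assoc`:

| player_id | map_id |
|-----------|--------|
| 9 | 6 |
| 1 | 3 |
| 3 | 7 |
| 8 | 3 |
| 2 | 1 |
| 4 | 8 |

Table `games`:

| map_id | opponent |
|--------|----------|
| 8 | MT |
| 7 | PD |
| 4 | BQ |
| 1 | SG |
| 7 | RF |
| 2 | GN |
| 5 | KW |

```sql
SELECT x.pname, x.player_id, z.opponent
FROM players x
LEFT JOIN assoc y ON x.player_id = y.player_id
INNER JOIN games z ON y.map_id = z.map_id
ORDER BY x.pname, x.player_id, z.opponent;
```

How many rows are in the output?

2

Step 1 — x LEFT JOIN y on player_id → 5 row(s).
Then INNER JOIN `games z` on map_id: keep only rows whose y.map_id appears in z.
Result: 2 row(s).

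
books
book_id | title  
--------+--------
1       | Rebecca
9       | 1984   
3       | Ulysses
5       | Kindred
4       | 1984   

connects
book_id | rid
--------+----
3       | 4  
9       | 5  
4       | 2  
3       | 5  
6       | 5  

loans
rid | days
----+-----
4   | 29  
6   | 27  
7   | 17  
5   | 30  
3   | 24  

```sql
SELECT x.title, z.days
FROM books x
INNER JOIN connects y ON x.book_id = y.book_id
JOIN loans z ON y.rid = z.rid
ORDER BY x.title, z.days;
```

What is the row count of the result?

3

Joins associate left-to-right: books INNER JOIN connects on book_id gives 4 intermediate row(s).
Then INNER JOIN `loans z` on rid: keep only rows whose y.rid appears in z.
Result: 3 row(s).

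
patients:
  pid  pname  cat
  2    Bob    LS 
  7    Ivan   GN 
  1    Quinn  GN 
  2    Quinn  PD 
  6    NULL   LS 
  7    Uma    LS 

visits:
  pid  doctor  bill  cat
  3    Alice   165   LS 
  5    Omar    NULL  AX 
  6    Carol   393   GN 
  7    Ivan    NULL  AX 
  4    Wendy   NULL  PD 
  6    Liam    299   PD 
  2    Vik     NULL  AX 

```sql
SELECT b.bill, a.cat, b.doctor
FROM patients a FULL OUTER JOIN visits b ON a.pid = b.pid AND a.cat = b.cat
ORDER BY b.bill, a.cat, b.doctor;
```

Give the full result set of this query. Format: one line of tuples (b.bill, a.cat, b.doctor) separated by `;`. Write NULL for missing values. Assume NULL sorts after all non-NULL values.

(165, NULL, Alice); (299, NULL, Liam); (393, NULL, Carol); (NULL, GN, NULL); (NULL, GN, NULL); (NULL, LS, NULL); (NULL, LS, NULL); (NULL, LS, NULL); (NULL, PD, NULL); (NULL, NULL, Ivan); (NULL, NULL, Omar); (NULL, NULL, Vik); (NULL, NULL, Wendy)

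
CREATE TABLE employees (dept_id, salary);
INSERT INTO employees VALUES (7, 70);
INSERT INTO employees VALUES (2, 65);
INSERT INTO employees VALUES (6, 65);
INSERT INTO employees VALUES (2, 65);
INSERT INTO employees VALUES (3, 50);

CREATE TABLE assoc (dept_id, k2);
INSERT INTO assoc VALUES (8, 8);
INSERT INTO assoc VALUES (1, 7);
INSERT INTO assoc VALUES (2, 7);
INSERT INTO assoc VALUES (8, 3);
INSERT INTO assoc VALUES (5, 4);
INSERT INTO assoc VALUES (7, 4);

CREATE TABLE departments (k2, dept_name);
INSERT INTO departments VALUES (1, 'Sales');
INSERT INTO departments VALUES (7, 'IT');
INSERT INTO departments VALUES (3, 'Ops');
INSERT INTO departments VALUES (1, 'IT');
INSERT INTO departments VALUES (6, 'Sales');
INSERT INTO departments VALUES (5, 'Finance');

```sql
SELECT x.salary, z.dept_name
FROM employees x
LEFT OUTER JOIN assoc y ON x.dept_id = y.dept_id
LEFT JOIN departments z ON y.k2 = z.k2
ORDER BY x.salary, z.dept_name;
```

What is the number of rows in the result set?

Evaluate left to right. First `employees x LEFT JOIN assoc y` on dept_id: 5 row(s).
Then LEFT JOIN `departments z` on k2: each of those 5 rows is kept; rows whose y.k2 has no match in z get NULL for z's columns.
Result: 5 row(s).

5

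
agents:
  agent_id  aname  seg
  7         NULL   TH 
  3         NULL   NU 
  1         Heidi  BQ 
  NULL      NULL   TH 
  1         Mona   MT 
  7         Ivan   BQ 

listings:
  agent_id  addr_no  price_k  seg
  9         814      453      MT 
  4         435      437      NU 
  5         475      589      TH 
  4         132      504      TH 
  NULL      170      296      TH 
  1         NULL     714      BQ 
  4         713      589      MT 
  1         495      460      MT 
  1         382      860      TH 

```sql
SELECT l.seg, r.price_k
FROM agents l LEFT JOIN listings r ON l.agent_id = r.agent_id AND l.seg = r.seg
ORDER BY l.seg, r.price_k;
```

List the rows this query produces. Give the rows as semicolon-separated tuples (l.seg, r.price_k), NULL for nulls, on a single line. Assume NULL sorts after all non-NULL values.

(BQ, 714); (BQ, NULL); (MT, 460); (NU, NULL); (TH, NULL); (TH, NULL)

LEFT JOIN keeps every row from `agents`; unmatched rows get NULL for `listings`'s columns.
Matching on l.agent_id = r.agent_id AND l.seg = r.seg. A NULL in a compared column never satisfies the condition.
Matched pairs: 2; unmatched l rows kept: 4.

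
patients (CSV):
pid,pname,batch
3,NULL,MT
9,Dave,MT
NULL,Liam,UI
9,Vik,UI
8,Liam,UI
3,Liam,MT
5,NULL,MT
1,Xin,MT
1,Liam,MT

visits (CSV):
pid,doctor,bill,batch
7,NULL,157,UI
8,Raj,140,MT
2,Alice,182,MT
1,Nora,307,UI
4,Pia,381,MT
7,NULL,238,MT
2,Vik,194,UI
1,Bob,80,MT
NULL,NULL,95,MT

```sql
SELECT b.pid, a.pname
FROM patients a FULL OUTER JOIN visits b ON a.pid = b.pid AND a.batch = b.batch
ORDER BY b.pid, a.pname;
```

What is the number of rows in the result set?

17

FULL OUTER JOIN keeps every row from both sides; unmatched rows get NULL for the other side's columns.
Matching on a.pid = b.pid AND a.batch = b.batch. A NULL in a compared column never satisfies the condition.
- pid=3, batch=MT: no b row matches, row kept with b columns NULL.
- pid=9, batch=MT: no b row matches, row kept with b columns NULL.
- pid=NULL, batch=UI: no b row matches, row kept with b columns NULL.
- pid=9, batch=UI: no b row matches, row kept with b columns NULL.
- pid=8, batch=UI: no b row matches, row kept with b columns NULL.
- pid=3, batch=MT: no b row matches, row kept with b columns NULL.
- pid=5, batch=MT: no b row matches, row kept with b columns NULL.
- pid=1, batch=MT: 1 matching b row(s), so 1 row(s) emitted.
- pid=1, batch=MT: 1 matching b row(s), so 1 row(s) emitted.
- 8 b row(s) had no a match → kept, a columns NULL.
Total: 2 matched + 15 padded = 17 rows.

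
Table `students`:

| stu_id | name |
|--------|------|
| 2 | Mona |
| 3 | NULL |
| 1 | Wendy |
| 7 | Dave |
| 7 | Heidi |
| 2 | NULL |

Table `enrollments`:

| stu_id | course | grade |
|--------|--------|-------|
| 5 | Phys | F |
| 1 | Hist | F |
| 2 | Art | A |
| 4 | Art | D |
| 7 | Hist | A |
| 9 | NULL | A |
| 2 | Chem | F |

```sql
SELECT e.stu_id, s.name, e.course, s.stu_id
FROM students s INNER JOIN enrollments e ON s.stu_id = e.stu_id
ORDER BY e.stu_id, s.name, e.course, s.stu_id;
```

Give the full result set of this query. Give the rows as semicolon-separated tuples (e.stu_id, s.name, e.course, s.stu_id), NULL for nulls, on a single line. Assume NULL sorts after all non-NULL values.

(1, Wendy, Hist, 1); (2, Mona, Art, 2); (2, Mona, Chem, 2); (2, NULL, Art, 2); (2, NULL, Chem, 2); (7, Dave, Hist, 7); (7, Heidi, Hist, 7)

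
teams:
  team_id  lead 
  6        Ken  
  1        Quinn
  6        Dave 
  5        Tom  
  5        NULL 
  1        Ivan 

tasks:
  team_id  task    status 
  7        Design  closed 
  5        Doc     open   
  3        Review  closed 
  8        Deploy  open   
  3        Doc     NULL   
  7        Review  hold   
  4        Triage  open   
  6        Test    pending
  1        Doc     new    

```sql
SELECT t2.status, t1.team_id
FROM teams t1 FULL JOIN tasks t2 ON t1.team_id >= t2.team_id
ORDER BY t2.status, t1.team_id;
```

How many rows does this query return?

27

FULL OUTER JOIN keeps every row from both sides; unmatched rows get NULL for the other side's columns.
Matching on t1.team_id >= t2.team_id.
Matched pairs: 24; unmatched t1 rows kept: 0; unmatched t2 rows kept: 3.
Total: 24 matched + 3 padded = 27 rows.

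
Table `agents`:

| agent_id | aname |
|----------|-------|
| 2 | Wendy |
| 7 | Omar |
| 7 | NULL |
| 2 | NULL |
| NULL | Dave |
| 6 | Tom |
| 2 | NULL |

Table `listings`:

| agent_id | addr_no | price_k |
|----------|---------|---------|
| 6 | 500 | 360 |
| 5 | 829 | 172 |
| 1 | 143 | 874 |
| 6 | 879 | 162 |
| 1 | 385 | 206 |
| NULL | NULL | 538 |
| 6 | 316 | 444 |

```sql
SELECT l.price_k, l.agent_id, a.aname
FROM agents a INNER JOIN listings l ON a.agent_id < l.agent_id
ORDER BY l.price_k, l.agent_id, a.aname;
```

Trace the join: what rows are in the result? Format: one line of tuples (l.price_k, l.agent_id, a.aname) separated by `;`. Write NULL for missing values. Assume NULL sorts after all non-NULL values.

(162, 6, Wendy); (162, 6, NULL); (162, 6, NULL); (172, 5, Wendy); (172, 5, NULL); (172, 5, NULL); (360, 6, Wendy); (360, 6, NULL); (360, 6, NULL); (444, 6, Wendy); (444, 6, NULL); (444, 6, NULL)

INNER JOIN keeps only pairs where the ON condition holds.
Matching on a.agent_id < l.agent_id. A NULL in a compared column never satisfies the condition.
Matched pairs: 12.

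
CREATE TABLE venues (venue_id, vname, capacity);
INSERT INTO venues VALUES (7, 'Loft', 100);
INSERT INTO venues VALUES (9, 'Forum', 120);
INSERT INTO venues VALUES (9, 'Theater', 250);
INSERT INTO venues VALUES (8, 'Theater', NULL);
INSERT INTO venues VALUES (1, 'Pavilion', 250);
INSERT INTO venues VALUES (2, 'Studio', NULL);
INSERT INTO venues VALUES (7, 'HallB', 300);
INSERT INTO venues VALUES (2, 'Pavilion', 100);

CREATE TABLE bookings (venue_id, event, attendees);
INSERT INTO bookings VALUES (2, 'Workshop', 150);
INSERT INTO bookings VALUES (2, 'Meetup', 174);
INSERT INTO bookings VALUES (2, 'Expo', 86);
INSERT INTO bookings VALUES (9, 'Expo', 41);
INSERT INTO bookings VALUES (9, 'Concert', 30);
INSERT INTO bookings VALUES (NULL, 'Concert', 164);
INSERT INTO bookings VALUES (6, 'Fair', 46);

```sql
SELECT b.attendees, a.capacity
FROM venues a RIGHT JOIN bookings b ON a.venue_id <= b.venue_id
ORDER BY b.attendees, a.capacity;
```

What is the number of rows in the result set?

RIGHT JOIN keeps every row from `bookings`; unmatched rows get NULL for `venues`'s columns.
Matching on a.venue_id <= b.venue_id. A NULL in a compared column never satisfies the condition.
- venue_id=7: 2 matching b row(s), so 2 row(s) emitted.
- venue_id=9: 2 matching b row(s), so 2 row(s) emitted.
- venue_id=9: 2 matching b row(s), so 2 row(s) emitted.
- venue_id=8: 2 matching b row(s), so 2 row(s) emitted.
- venue_id=1: 6 matching b row(s), so 6 row(s) emitted.
- venue_id=2: 6 matching b row(s), so 6 row(s) emitted.
- venue_id=7: 2 matching b row(s), so 2 row(s) emitted.
- venue_id=2: 6 matching b row(s), so 6 row(s) emitted.
- plus 1 unmatched b row(s), each kept with NULL a columns.
Total: 28 matched + 1 padded = 29 rows.

29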